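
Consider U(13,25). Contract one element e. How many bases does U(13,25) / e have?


Contracting e from U(13,25) gives U(12,24).
Bases of U(12,24) = (24 choose 12) = 2704156.

2704156


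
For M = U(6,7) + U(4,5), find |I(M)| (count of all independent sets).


For a direct sum, |I(M1+M2)| = |I(M1)| * |I(M2)|.
|I(U(6,7))| = sum C(7,k) for k=0..6 = 127.
|I(U(4,5))| = sum C(5,k) for k=0..4 = 31.
Total = 127 * 31 = 3937.

3937


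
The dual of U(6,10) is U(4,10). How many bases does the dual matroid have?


The dual of U(r,n) is U(n-r, n) = U(4,10).
Bases of U(4,10) are all (4)-element subsets.
|B(M*)| = C(10,4) = (10 * 9 * 8 * 7) / (1 * 2 * 3 * 4) = 210.

210


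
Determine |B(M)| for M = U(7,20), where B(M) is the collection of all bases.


Bases of U(7,20) are all 7-element subsets of the 20-element ground set.
Number of bases = C(20,7).
C(20,7) = 77520.

77520


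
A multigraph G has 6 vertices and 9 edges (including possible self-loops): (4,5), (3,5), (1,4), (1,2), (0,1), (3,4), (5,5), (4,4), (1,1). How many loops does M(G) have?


In a graphic matroid, a loop is a self-loop edge (u,u) with rank 0.
Examining all 9 edges for self-loops...
Self-loops found: (5,5), (4,4), (1,1)
Number of loops = 3.

3


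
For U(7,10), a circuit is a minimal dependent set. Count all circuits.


In U(7,10), circuits are the (8)-element subsets.
Any set of 8 elements is dependent, and removing any one element gives
an independent set of size 7, so it is a minimal dependent set.
Number of circuits = C(10,8) = 45.

45


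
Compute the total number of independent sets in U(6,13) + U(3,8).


For a direct sum, |I(M1+M2)| = |I(M1)| * |I(M2)|.
|I(U(6,13))| = sum C(13,k) for k=0..6 = 4096.
|I(U(3,8))| = sum C(8,k) for k=0..3 = 93.
Total = 4096 * 93 = 380928.

380928


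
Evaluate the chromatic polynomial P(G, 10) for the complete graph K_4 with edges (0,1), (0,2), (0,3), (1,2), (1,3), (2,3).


P(K_4, k) = k(k-1)(k-2)...(k-3).
P(10) = (10) * (9) * (8) * (7) = 5040.

5040


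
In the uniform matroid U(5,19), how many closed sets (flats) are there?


Flats of U(5,19): every subset of size < 5 is a flat, plus E itself.
Count = C(19,0) + C(19,1) + C(19,2) + C(19,3) + C(19,4) + 1
     = 1 + 19 + 171 + 969 + 3876 + 1
     = 5037.

5037


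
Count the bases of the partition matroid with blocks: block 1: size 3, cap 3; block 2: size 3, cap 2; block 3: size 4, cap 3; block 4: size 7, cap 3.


A basis picks exactly ci elements from block i.
Number of bases = product of C(|Si|, ci).
= C(3,3) * C(3,2) * C(4,3) * C(7,3)
= 1 * 3 * 4 * 35
= 420.

420


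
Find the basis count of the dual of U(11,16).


The dual of U(r,n) is U(n-r, n) = U(5,16).
Bases of U(5,16) are all (5)-element subsets.
|B(M*)| = C(16,5) = 16! / (5! * 11!) = 4368.

4368


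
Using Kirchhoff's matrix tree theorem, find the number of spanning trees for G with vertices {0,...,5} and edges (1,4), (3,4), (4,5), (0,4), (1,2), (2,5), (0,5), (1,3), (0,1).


By Kirchhoff's matrix tree theorem, the number of spanning trees equals
the determinant of any cofactor of the Laplacian matrix L.
G has 6 vertices and 9 edges.
Computing the (5 x 5) cofactor determinant gives 61.

61


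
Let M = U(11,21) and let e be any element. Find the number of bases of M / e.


Contracting e from U(11,21) gives U(10,20).
Bases of U(10,20) = C(20,10) = 20! / (10! * 10!) = 184756.

184756


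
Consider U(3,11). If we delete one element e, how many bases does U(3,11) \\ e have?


Deleting e from U(3,11) gives U(3,10) since n > r.
Bases of U(3,10) = C(10,3) = (10 * 9 * 8) / (1 * 2 * 3) = 120.

120


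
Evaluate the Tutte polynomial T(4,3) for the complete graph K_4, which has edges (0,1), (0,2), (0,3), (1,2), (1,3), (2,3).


T(K_4; x,y) = x^3 + 3x^2 + 4xy + 2x + y^3 + 3y^2 + 2y.
Substituting x=4, y=3:
= 64 + 48 + 48 + 8 + 27 + 27 + 6
= 228.

228


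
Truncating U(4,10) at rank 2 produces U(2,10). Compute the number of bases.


Truncating U(4,10) to rank 2 gives U(2,10).
Bases of U(2,10) are all 2-element subsets of 10 elements.
Number of bases = C(10,2) = 10! / (2! * 8!) = 45.

45


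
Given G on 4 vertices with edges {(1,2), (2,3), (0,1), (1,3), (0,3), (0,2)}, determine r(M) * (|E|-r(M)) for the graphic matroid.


r(M) = |V| - c = 4 - 1 = 3.
nullity = |E| - r(M) = 6 - 3 = 3.
Product = 3 * 3 = 9.

9


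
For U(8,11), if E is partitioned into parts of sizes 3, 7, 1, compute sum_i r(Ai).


r(Ai) = min(|Ai|, 8) for each part.
Sum = min(3,8) + min(7,8) + min(1,8)
    = 3 + 7 + 1
    = 11.

11


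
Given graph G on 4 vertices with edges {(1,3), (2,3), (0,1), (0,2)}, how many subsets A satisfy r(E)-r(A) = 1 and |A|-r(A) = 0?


R(x,y) = sum over A in 2^E of x^(r(E)-r(A)) * y^(|A|-r(A)).
G has 4 vertices, 4 edges. r(E) = 3.
Enumerate all 2^4 = 16 subsets.
Count subsets with r(E)-r(A)=1 and |A|-r(A)=0: 6.

6


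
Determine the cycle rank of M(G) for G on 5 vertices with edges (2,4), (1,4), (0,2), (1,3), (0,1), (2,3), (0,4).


Cycle rank (nullity) = |E| - r(M) = |E| - (|V| - c).
|E| = 7, |V| = 5, c = 1.
Nullity = 7 - (5 - 1) = 7 - 4 = 3.

3


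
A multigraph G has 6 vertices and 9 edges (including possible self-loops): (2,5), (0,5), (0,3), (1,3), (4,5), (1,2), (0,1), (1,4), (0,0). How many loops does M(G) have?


In a graphic matroid, a loop is a self-loop edge (u,u) with rank 0.
Examining all 9 edges for self-loops...
Self-loops found: (0,0)
Number of loops = 1.

1


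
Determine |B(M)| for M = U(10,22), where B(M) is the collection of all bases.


Bases of U(10,22) are all 10-element subsets of the 22-element ground set.
Number of bases = C(22,10).
(22 choose 10) = 646646.

646646


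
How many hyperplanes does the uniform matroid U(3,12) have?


Hyperplanes of U(3,12) are flats of rank 2.
In a uniform matroid, these are exactly the (2)-element subsets.
Count = (12 choose 2) = 66.

66


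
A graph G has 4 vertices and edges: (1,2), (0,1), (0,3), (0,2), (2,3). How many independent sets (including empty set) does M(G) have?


An independent set in a graphic matroid is an acyclic edge subset.
G has 4 vertices and 5 edges.
Enumerate all 2^5 = 32 subsets, checking for acyclicity.
Total independent sets = 24.

24


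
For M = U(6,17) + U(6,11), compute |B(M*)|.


(M1+M2)* = M1* + M2*.
M1* = U(11,17), bases: C(17,11) = 12376.
M2* = U(5,11), bases: C(11,5) = 462.
|B(M*)| = 12376 * 462 = 5717712.

5717712


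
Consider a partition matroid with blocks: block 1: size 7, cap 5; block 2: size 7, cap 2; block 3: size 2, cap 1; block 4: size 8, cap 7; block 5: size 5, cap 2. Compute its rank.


Rank of a partition matroid = sum of min(|Si|, ci) for each block.
= min(7,5) + min(7,2) + min(2,1) + min(8,7) + min(5,2)
= 5 + 2 + 1 + 7 + 2
= 17.

17


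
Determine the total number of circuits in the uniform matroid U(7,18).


In U(7,18), circuits are the (8)-element subsets.
Any set of 8 elements is dependent, and removing any one element gives
an independent set of size 7, so it is a minimal dependent set.
Number of circuits = C(18,8) = 18! / (8! * 10!) = 43758.

43758


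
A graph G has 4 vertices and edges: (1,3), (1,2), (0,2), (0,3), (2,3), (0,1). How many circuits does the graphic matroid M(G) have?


A circuit in a graphic matroid = edge set of a simple cycle.
G has 4 vertices and 6 edges.
Enumerating all minimal edge subsets forming cycles...
Total circuits found: 7.

7


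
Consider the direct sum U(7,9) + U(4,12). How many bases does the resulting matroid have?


Bases of a direct sum M1 + M2: |B| = |B(M1)| * |B(M2)|.
|B(U(7,9))| = C(9,7) = 36.
|B(U(4,12))| = C(12,4) = 495.
Total bases = 36 * 495 = 17820.

17820


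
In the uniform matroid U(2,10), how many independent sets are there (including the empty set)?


Independent sets of U(2,10) are all subsets of size <= 2.
Count = C(10,0) + C(10,1) + C(10,2)
     = 1 + 10 + 45
     = 56.

56


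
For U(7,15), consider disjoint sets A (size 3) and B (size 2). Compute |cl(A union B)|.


|A union B| = 3 + 2 = 5 (disjoint).
In U(7,15), cl(S) = S if |S| < 7, else cl(S) = E.
Since 5 < 7, cl(A union B) = A union B.
|cl(A union B)| = 5.

5


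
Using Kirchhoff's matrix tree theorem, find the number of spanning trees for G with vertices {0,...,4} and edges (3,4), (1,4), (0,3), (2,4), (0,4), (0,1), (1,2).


By Kirchhoff's matrix tree theorem, the number of spanning trees equals
the determinant of any cofactor of the Laplacian matrix L.
G has 5 vertices and 7 edges.
Computing the (4 x 4) cofactor determinant gives 21.

21


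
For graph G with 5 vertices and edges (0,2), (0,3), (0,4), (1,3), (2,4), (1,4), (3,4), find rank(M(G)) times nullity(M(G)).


r(M) = |V| - c = 5 - 1 = 4.
nullity = |E| - r(M) = 7 - 4 = 3.
Product = 4 * 3 = 12.

12


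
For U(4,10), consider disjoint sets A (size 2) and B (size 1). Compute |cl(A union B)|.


|A union B| = 2 + 1 = 3 (disjoint).
In U(4,10), cl(S) = S if |S| < 4, else cl(S) = E.
Since 3 < 4, cl(A union B) = A union B.
|cl(A union B)| = 3.

3


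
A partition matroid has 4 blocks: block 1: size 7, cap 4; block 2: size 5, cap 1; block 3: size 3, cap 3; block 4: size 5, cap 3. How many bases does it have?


A basis picks exactly ci elements from block i.
Number of bases = product of C(|Si|, ci).
= C(7,4) * C(5,1) * C(3,3) * C(5,3)
= 35 * 5 * 1 * 10
= 1750.

1750


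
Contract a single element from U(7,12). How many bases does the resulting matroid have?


Contracting e from U(7,12) gives U(6,11).
Bases of U(6,11) = C(11,6) = 462.

462


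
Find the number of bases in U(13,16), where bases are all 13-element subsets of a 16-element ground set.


Bases of U(13,16) are all 13-element subsets of the 16-element ground set.
Number of bases = C(16,13).
C(16,13) = 16! / (13! * 3!) = 560.

560


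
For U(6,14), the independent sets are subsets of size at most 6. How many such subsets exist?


Independent sets of U(6,14) are all subsets of size <= 6.
Count = C(14,0) + C(14,1) + C(14,2) + C(14,3) + C(14,4) + C(14,5) + C(14,6)
     = 1 + 14 + 91 + 364 + 1001 + 2002 + 3003
     = 6476.

6476


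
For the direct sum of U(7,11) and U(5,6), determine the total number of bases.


Bases of a direct sum M1 + M2: |B| = |B(M1)| * |B(M2)|.
|B(U(7,11))| = C(11,7) = 330.
|B(U(5,6))| = C(6,5) = 6.
Total bases = 330 * 6 = 1980.

1980


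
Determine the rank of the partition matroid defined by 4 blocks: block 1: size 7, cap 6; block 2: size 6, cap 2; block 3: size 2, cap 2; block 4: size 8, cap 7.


Rank of a partition matroid = sum of min(|Si|, ci) for each block.
= min(7,6) + min(6,2) + min(2,2) + min(8,7)
= 6 + 2 + 2 + 7
= 17.

17


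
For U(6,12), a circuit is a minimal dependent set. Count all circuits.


In U(6,12), circuits are the (7)-element subsets.
Any set of 7 elements is dependent, and removing any one element gives
an independent set of size 6, so it is a minimal dependent set.
Number of circuits = C(12,7) = 792.

792


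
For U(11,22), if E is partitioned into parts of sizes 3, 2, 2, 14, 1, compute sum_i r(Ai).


r(Ai) = min(|Ai|, 11) for each part.
Sum = min(3,11) + min(2,11) + min(2,11) + min(14,11) + min(1,11)
    = 3 + 2 + 2 + 11 + 1
    = 19.

19


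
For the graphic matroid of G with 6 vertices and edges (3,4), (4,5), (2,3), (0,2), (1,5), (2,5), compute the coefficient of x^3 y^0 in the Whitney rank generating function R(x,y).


R(x,y) = sum over A in 2^E of x^(r(E)-r(A)) * y^(|A|-r(A)).
G has 6 vertices, 6 edges. r(E) = 5.
Enumerate all 2^6 = 64 subsets.
Count subsets with r(E)-r(A)=3 and |A|-r(A)=0: 15.

15


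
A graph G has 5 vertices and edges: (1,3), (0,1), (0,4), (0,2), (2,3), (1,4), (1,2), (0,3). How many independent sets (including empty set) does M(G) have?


An independent set in a graphic matroid is an acyclic edge subset.
G has 5 vertices and 8 edges.
Enumerate all 2^8 = 256 subsets, checking for acyclicity.
Total independent sets = 128.

128


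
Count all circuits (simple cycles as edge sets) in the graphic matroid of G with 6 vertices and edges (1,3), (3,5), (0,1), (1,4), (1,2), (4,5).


A circuit in a graphic matroid = edge set of a simple cycle.
G has 6 vertices and 6 edges.
Enumerating all minimal edge subsets forming cycles...
Total circuits found: 1.

1


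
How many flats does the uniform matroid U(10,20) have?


Flats of U(10,20): every subset of size < 10 is a flat, plus E itself.
Count = C(20,0) + C(20,1) + C(20,2) + C(20,3) + C(20,4) + C(20,5) + C(20,6) + C(20,7) + C(20,8) + C(20,9) + 1
     = 1 + 20 + 190 + 1140 + 4845 + 15504 + 38760 + 77520 + 125970 + 167960 + 1
     = 431911.

431911


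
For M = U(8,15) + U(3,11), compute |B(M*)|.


(M1+M2)* = M1* + M2*.
M1* = U(7,15), bases: C(15,7) = 6435.
M2* = U(8,11), bases: C(11,8) = 165.
|B(M*)| = 6435 * 165 = 1061775.

1061775


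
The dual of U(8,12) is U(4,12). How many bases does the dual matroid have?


The dual of U(r,n) is U(n-r, n) = U(4,12).
Bases of U(4,12) are all (4)-element subsets.
|B(M*)| = C(12,4) = 12! / (4! * 8!) = 495.

495


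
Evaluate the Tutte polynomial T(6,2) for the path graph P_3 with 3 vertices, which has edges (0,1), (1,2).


A path on 3 vertices is a tree with 2 edges.
T(x,y) = x^(2) for any tree.
T(6,2) = 6^2 = 36.

36


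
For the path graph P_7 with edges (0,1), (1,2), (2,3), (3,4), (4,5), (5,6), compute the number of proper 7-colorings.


P(P_7, k) = k * (k-1)^(6).
P(7) = 7 * 6^6 = 7 * 46656 = 326592.

326592


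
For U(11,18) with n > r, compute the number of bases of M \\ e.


Deleting e from U(11,18) gives U(11,17) since n > r.
Bases of U(11,17) = C(17,11) = 17! / (11! * 6!) = 12376.

12376


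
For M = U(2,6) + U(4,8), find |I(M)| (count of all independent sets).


For a direct sum, |I(M1+M2)| = |I(M1)| * |I(M2)|.
|I(U(2,6))| = sum C(6,k) for k=0..2 = 22.
|I(U(4,8))| = sum C(8,k) for k=0..4 = 163.
Total = 22 * 163 = 3586.

3586


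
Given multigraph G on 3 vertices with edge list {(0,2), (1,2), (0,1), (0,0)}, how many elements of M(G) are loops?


In a graphic matroid, a loop is a self-loop edge (u,u) with rank 0.
Examining all 4 edges for self-loops...
Self-loops found: (0,0)
Number of loops = 1.

1


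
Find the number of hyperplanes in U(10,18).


Hyperplanes of U(10,18) are flats of rank 9.
In a uniform matroid, these are exactly the (9)-element subsets.
Count = C(18,9) = 18! / (9! * 9!) = 48620.

48620


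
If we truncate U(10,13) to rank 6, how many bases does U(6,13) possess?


Truncating U(10,13) to rank 6 gives U(6,13).
Bases of U(6,13) are all 6-element subsets of 13 elements.
Number of bases = C(13,6) = 1716.

1716


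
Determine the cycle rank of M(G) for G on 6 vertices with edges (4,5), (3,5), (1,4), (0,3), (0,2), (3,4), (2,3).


Cycle rank (nullity) = |E| - r(M) = |E| - (|V| - c).
|E| = 7, |V| = 6, c = 1.
Nullity = 7 - (6 - 1) = 7 - 5 = 2.

2


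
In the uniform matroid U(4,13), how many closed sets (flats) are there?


Flats of U(4,13): every subset of size < 4 is a flat, plus E itself.
Count = C(13,0) + C(13,1) + C(13,2) + C(13,3) + 1
     = 1 + 13 + 78 + 286 + 1
     = 379.

379


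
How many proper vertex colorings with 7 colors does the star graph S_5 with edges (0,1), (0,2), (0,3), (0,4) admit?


P(tree, k) = k * (k-1)^(4) for any tree on 5 vertices.
P(7) = 7 * 6^4 = 7 * 1296 = 9072.

9072


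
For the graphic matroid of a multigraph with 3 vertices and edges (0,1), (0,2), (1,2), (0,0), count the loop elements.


In a graphic matroid, a loop is a self-loop edge (u,u) with rank 0.
Examining all 4 edges for self-loops...
Self-loops found: (0,0)
Number of loops = 1.

1


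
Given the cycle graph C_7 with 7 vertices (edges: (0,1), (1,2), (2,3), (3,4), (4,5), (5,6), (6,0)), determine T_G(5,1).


T(C_7; x,y) = x + x^2 + ... + x^(6) + y.
T(5,1) = 5^1 + 5^2 + 5^3 + 5^4 + 5^5 + 5^6 + 1
= 5 + 25 + 125 + 625 + 3125 + 15625 + 1
= 19531.

19531


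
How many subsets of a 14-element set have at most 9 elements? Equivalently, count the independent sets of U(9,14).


Independent sets of U(9,14) are all subsets of size <= 9.
Count = (14 choose 0) + (14 choose 1) + (14 choose 2) + (14 choose 3) + (14 choose 4) + (14 choose 5) + (14 choose 6) + (14 choose 7) + (14 choose 8) + (14 choose 9)
     = 1 + 14 + 91 + 364 + 1001 + 2002 + 3003 + 3432 + 3003 + 2002
     = 14913.

14913


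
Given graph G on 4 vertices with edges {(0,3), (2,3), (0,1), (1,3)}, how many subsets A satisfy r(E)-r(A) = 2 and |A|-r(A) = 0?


R(x,y) = sum over A in 2^E of x^(r(E)-r(A)) * y^(|A|-r(A)).
G has 4 vertices, 4 edges. r(E) = 3.
Enumerate all 2^4 = 16 subsets.
Count subsets with r(E)-r(A)=2 and |A|-r(A)=0: 4.

4


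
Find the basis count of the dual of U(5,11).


The dual of U(r,n) is U(n-r, n) = U(6,11).
Bases of U(6,11) are all (6)-element subsets.
|B(M*)| = C(11,6) = 11! / (6! * 5!) = 462.

462


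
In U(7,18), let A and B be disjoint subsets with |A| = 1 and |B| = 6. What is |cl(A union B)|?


|A union B| = 1 + 6 = 7 (disjoint).
In U(7,18), cl(S) = S if |S| < 7, else cl(S) = E.
Since 7 >= 7, cl(A union B) = E.
|cl(A union B)| = 18.

18


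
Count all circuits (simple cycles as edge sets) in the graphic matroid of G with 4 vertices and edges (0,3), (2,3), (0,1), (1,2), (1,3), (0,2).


A circuit in a graphic matroid = edge set of a simple cycle.
G has 4 vertices and 6 edges.
Enumerating all minimal edge subsets forming cycles...
Total circuits found: 7.

7


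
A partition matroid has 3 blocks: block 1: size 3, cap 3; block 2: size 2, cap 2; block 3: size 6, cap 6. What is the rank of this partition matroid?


Rank of a partition matroid = sum of min(|Si|, ci) for each block.
= min(3,3) + min(2,2) + min(6,6)
= 3 + 2 + 6
= 11.

11


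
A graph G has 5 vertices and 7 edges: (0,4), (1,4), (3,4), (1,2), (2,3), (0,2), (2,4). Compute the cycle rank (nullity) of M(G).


Cycle rank (nullity) = |E| - r(M) = |E| - (|V| - c).
|E| = 7, |V| = 5, c = 1.
Nullity = 7 - (5 - 1) = 7 - 4 = 3.

3


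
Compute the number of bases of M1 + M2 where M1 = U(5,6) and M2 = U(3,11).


Bases of a direct sum M1 + M2: |B| = |B(M1)| * |B(M2)|.
|B(U(5,6))| = C(6,5) = 6.
|B(U(3,11))| = C(11,3) = 165.
Total bases = 6 * 165 = 990.

990


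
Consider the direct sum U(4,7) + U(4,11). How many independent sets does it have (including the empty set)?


For a direct sum, |I(M1+M2)| = |I(M1)| * |I(M2)|.
|I(U(4,7))| = sum C(7,k) for k=0..4 = 99.
|I(U(4,11))| = sum C(11,k) for k=0..4 = 562.
Total = 99 * 562 = 55638.

55638


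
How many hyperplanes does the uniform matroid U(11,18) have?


Hyperplanes of U(11,18) are flats of rank 10.
In a uniform matroid, these are exactly the (10)-element subsets.
Count = C(18,10) = 43758.

43758


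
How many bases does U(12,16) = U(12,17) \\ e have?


Deleting e from U(12,17) gives U(12,16) since n > r.
Bases of U(12,16) = C(16,12) = 1820.

1820


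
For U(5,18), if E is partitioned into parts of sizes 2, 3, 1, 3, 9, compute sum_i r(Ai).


r(Ai) = min(|Ai|, 5) for each part.
Sum = min(2,5) + min(3,5) + min(1,5) + min(3,5) + min(9,5)
    = 2 + 3 + 1 + 3 + 5
    = 14.

14


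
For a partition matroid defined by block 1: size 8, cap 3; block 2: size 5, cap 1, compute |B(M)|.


A basis picks exactly ci elements from block i.
Number of bases = product of C(|Si|, ci).
= C(8,3) * C(5,1)
= 56 * 5
= 280.

280


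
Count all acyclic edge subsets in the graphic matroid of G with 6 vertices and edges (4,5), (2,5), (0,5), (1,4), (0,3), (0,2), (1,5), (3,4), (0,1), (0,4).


An independent set in a graphic matroid is an acyclic edge subset.
G has 6 vertices and 10 edges.
Enumerate all 2^10 = 1024 subsets, checking for acyclicity.
Total independent sets = 430.

430


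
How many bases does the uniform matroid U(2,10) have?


Bases of U(2,10) are all 2-element subsets of the 10-element ground set.
Number of bases = C(10,2).
C(10,2) = 10! / (2! * 8!) = 45.

45


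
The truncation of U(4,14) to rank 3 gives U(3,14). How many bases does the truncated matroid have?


Truncating U(4,14) to rank 3 gives U(3,14).
Bases of U(3,14) are all 3-element subsets of 14 elements.
Number of bases = C(14,3) = (14 * 13 * 12) / (1 * 2 * 3) = 364.

364


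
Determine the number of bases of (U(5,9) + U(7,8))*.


(M1+M2)* = M1* + M2*.
M1* = U(4,9), bases: C(9,4) = 126.
M2* = U(1,8), bases: C(8,1) = 8.
|B(M*)| = 126 * 8 = 1008.

1008


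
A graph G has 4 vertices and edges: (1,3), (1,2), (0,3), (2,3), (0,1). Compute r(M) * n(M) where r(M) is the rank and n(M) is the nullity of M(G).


r(M) = |V| - c = 4 - 1 = 3.
nullity = |E| - r(M) = 5 - 3 = 2.
Product = 3 * 2 = 6.

6


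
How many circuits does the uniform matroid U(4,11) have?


In U(4,11), circuits are the (5)-element subsets.
Any set of 5 elements is dependent, and removing any one element gives
an independent set of size 4, so it is a minimal dependent set.
Number of circuits = C(11,5) = 462.

462


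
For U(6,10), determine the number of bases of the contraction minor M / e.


Contracting e from U(6,10) gives U(5,9).
Bases of U(5,9) = C(9,5) = 126.

126


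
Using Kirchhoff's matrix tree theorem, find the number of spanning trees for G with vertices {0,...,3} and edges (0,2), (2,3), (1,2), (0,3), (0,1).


By Kirchhoff's matrix tree theorem, the number of spanning trees equals
the determinant of any cofactor of the Laplacian matrix L.
G has 4 vertices and 5 edges.
Computing the (3 x 3) cofactor determinant gives 8.

8


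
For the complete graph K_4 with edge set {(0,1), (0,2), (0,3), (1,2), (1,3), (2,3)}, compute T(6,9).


T(K_4; x,y) = x^3 + 3x^2 + 4xy + 2x + y^3 + 3y^2 + 2y.
Substituting x=6, y=9:
= 216 + 108 + 216 + 12 + 729 + 243 + 18
= 1542.

1542


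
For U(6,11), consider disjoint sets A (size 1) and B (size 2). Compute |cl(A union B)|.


|A union B| = 1 + 2 = 3 (disjoint).
In U(6,11), cl(S) = S if |S| < 6, else cl(S) = E.
Since 3 < 6, cl(A union B) = A union B.
|cl(A union B)| = 3.

3


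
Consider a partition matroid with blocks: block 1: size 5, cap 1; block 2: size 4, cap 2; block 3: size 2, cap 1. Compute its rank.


Rank of a partition matroid = sum of min(|Si|, ci) for each block.
= min(5,1) + min(4,2) + min(2,1)
= 1 + 2 + 1
= 4.

4


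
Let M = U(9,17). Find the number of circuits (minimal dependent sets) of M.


In U(9,17), circuits are the (10)-element subsets.
Any set of 10 elements is dependent, and removing any one element gives
an independent set of size 9, so it is a minimal dependent set.
Number of circuits = C(17,10) = 19448.

19448


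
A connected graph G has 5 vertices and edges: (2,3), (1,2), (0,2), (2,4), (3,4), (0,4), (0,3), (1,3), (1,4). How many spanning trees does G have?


By Kirchhoff's matrix tree theorem, the number of spanning trees equals
the determinant of any cofactor of the Laplacian matrix L.
G has 5 vertices and 9 edges.
Computing the (4 x 4) cofactor determinant gives 75.

75


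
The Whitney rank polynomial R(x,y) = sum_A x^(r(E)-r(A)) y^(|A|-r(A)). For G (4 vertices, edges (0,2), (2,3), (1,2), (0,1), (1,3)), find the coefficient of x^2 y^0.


R(x,y) = sum over A in 2^E of x^(r(E)-r(A)) * y^(|A|-r(A)).
G has 4 vertices, 5 edges. r(E) = 3.
Enumerate all 2^5 = 32 subsets.
Count subsets with r(E)-r(A)=2 and |A|-r(A)=0: 5.

5


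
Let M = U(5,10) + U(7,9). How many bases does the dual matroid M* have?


(M1+M2)* = M1* + M2*.
M1* = U(5,10), bases: C(10,5) = 252.
M2* = U(2,9), bases: C(9,2) = 36.
|B(M*)| = 252 * 36 = 9072.

9072


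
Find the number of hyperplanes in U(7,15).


Hyperplanes of U(7,15) are flats of rank 6.
In a uniform matroid, these are exactly the (6)-element subsets.
Count = (15 choose 6) = 5005.

5005


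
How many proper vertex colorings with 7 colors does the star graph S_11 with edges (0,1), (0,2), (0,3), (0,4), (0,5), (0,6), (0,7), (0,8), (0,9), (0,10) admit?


P(tree, k) = k * (k-1)^(10) for any tree on 11 vertices.
P(7) = 7 * 6^10 = 7 * 60466176 = 423263232.

423263232


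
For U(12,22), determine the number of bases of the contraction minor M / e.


Contracting e from U(12,22) gives U(11,21).
Bases of U(11,21) = C(21,11) = 21! / (11! * 10!) = 352716.

352716


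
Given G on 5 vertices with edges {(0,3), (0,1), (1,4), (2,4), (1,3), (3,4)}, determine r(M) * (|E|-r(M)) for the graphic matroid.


r(M) = |V| - c = 5 - 1 = 4.
nullity = |E| - r(M) = 6 - 4 = 2.
Product = 4 * 2 = 8.

8


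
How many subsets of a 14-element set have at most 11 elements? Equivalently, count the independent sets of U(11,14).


Independent sets of U(11,14) are all subsets of size <= 11.
Count = C(14,0) + C(14,1) + C(14,2) + C(14,3) + C(14,4) + C(14,5) + C(14,6) + C(14,7) + C(14,8) + C(14,9) + C(14,10) + C(14,11)
     = 1 + 14 + 91 + 364 + 1001 + 2002 + 3003 + 3432 + 3003 + 2002 + 1001 + 364
     = 16278.

16278


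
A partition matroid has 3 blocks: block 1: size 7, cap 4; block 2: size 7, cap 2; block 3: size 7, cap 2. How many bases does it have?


A basis picks exactly ci elements from block i.
Number of bases = product of C(|Si|, ci).
= C(7,4) * C(7,2) * C(7,2)
= 35 * 21 * 21
= 15435.

15435


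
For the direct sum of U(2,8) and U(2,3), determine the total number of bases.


Bases of a direct sum M1 + M2: |B| = |B(M1)| * |B(M2)|.
|B(U(2,8))| = C(8,2) = 28.
|B(U(2,3))| = C(3,2) = 3.
Total bases = 28 * 3 = 84.

84


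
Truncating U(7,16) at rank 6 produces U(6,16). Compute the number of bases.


Truncating U(7,16) to rank 6 gives U(6,16).
Bases of U(6,16) are all 6-element subsets of 16 elements.
Number of bases = C(16,6) = 8008.

8008


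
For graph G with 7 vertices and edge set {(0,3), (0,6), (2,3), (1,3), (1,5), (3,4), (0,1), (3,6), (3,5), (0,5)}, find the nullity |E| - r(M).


Cycle rank (nullity) = |E| - r(M) = |E| - (|V| - c).
|E| = 10, |V| = 7, c = 1.
Nullity = 10 - (7 - 1) = 10 - 6 = 4.

4


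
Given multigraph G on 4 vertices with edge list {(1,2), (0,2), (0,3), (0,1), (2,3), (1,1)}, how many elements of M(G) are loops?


In a graphic matroid, a loop is a self-loop edge (u,u) with rank 0.
Examining all 6 edges for self-loops...
Self-loops found: (1,1)
Number of loops = 1.

1


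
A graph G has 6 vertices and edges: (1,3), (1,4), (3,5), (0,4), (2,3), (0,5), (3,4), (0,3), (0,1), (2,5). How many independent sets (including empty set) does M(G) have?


An independent set in a graphic matroid is an acyclic edge subset.
G has 6 vertices and 10 edges.
Enumerate all 2^10 = 1024 subsets, checking for acyclicity.
Total independent sets = 436.

436


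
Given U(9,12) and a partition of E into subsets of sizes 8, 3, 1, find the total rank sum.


r(Ai) = min(|Ai|, 9) for each part.
Sum = min(8,9) + min(3,9) + min(1,9)
    = 8 + 3 + 1
    = 12.

12


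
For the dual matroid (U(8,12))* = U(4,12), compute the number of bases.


The dual of U(r,n) is U(n-r, n) = U(4,12).
Bases of U(4,12) are all (4)-element subsets.
|B(M*)| = C(12,4) = (12 * 11 * 10 * 9) / (1 * 2 * 3 * 4) = 495.

495


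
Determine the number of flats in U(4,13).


Flats of U(4,13): every subset of size < 4 is a flat, plus E itself.
Count = C(13,0) + C(13,1) + C(13,2) + C(13,3) + 1
     = 1 + 13 + 78 + 286 + 1
     = 379.

379


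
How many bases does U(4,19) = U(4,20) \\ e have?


Deleting e from U(4,20) gives U(4,19) since n > r.
Bases of U(4,19) = (19 choose 4) = 3876.

3876


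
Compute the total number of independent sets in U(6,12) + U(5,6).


For a direct sum, |I(M1+M2)| = |I(M1)| * |I(M2)|.
|I(U(6,12))| = sum C(12,k) for k=0..6 = 2510.
|I(U(5,6))| = sum C(6,k) for k=0..5 = 63.
Total = 2510 * 63 = 158130.

158130


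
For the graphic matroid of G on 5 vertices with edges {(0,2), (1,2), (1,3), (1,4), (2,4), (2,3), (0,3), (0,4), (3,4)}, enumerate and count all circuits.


A circuit in a graphic matroid = edge set of a simple cycle.
G has 5 vertices and 9 edges.
Enumerating all minimal edge subsets forming cycles...
Total circuits found: 22.

22


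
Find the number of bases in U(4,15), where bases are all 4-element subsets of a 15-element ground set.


Bases of U(4,15) are all 4-element subsets of the 15-element ground set.
Number of bases = C(15,4).
(15 choose 4) = 1365.

1365


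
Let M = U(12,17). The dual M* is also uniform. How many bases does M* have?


The dual of U(r,n) is U(n-r, n) = U(5,17).
Bases of U(5,17) are all (5)-element subsets.
|B(M*)| = C(17,5) = 17! / (5! * 12!) = 6188.

6188


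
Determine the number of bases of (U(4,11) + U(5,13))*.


(M1+M2)* = M1* + M2*.
M1* = U(7,11), bases: C(11,7) = 330.
M2* = U(8,13), bases: C(13,8) = 1287.
|B(M*)| = 330 * 1287 = 424710.

424710


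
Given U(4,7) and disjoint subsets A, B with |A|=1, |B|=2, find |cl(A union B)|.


|A union B| = 1 + 2 = 3 (disjoint).
In U(4,7), cl(S) = S if |S| < 4, else cl(S) = E.
Since 3 < 4, cl(A union B) = A union B.
|cl(A union B)| = 3.

3


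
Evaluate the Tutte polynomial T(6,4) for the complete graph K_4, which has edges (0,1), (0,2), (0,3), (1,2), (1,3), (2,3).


T(K_4; x,y) = x^3 + 3x^2 + 4xy + 2x + y^3 + 3y^2 + 2y.
Substituting x=6, y=4:
= 216 + 108 + 96 + 12 + 64 + 48 + 8
= 552.

552


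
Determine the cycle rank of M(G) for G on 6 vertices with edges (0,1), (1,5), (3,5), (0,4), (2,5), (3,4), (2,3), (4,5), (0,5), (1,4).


Cycle rank (nullity) = |E| - r(M) = |E| - (|V| - c).
|E| = 10, |V| = 6, c = 1.
Nullity = 10 - (6 - 1) = 10 - 5 = 5.

5


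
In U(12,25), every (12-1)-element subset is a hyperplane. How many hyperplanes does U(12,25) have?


Hyperplanes of U(12,25) are flats of rank 11.
In a uniform matroid, these are exactly the (11)-element subsets.
Count = (25 choose 11) = 4457400.

4457400


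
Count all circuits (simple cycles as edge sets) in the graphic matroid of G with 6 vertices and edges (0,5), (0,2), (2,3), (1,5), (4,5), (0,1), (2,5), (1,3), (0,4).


A circuit in a graphic matroid = edge set of a simple cycle.
G has 6 vertices and 9 edges.
Enumerating all minimal edge subsets forming cycles...
Total circuits found: 12.

12


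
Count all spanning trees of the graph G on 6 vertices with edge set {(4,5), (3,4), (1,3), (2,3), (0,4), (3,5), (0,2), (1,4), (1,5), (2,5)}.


By Kirchhoff's matrix tree theorem, the number of spanning trees equals
the determinant of any cofactor of the Laplacian matrix L.
G has 6 vertices and 10 edges.
Computing the (5 x 5) cofactor determinant gives 115.

115


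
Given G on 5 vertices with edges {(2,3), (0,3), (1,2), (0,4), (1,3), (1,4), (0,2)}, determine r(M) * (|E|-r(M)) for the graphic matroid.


r(M) = |V| - c = 5 - 1 = 4.
nullity = |E| - r(M) = 7 - 4 = 3.
Product = 4 * 3 = 12.

12


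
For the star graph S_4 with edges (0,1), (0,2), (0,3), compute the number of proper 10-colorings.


P(tree, k) = k * (k-1)^(3) for any tree on 4 vertices.
P(10) = 10 * 9^3 = 10 * 729 = 7290.

7290


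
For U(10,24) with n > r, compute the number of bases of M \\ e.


Deleting e from U(10,24) gives U(10,23) since n > r.
Bases of U(10,23) = C(23,10) = 1144066.

1144066


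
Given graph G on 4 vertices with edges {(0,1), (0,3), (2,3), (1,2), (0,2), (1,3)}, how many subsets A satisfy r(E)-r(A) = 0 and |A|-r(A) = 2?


R(x,y) = sum over A in 2^E of x^(r(E)-r(A)) * y^(|A|-r(A)).
G has 4 vertices, 6 edges. r(E) = 3.
Enumerate all 2^6 = 64 subsets.
Count subsets with r(E)-r(A)=0 and |A|-r(A)=2: 6.

6


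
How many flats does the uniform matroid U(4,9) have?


Flats of U(4,9): every subset of size < 4 is a flat, plus E itself.
Count = (9 choose 0) + (9 choose 1) + (9 choose 2) + (9 choose 3) + 1
     = 1 + 9 + 36 + 84 + 1
     = 131.

131


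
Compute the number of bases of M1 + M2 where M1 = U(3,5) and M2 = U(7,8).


Bases of a direct sum M1 + M2: |B| = |B(M1)| * |B(M2)|.
|B(U(3,5))| = C(5,3) = 10.
|B(U(7,8))| = C(8,7) = 8.
Total bases = 10 * 8 = 80.

80


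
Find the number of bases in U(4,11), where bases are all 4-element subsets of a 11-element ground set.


Bases of U(4,11) are all 4-element subsets of the 11-element ground set.
Number of bases = C(11,4).
C(11,4) = (11 * 10 * 9 * 8) / (1 * 2 * 3 * 4) = 330.

330


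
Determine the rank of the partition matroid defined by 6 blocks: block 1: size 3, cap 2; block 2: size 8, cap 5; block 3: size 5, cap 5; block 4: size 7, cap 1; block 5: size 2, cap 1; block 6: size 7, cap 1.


Rank of a partition matroid = sum of min(|Si|, ci) for each block.
= min(3,2) + min(8,5) + min(5,5) + min(7,1) + min(2,1) + min(7,1)
= 2 + 5 + 5 + 1 + 1 + 1
= 15.

15


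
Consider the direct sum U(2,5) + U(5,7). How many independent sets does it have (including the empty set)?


For a direct sum, |I(M1+M2)| = |I(M1)| * |I(M2)|.
|I(U(2,5))| = sum C(5,k) for k=0..2 = 16.
|I(U(5,7))| = sum C(7,k) for k=0..5 = 120.
Total = 16 * 120 = 1920.

1920


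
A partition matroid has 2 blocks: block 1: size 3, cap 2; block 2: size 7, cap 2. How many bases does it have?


A basis picks exactly ci elements from block i.
Number of bases = product of C(|Si|, ci).
= C(3,2) * C(7,2)
= 3 * 21
= 63.

63


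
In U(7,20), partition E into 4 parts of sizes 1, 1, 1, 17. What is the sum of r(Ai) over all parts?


r(Ai) = min(|Ai|, 7) for each part.
Sum = min(1,7) + min(1,7) + min(1,7) + min(17,7)
    = 1 + 1 + 1 + 7
    = 10.

10


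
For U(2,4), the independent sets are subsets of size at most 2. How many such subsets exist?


Independent sets of U(2,4) are all subsets of size <= 2.
Count = C(4,0) + C(4,1) + C(4,2)
     = 1 + 4 + 6
     = 11.

11


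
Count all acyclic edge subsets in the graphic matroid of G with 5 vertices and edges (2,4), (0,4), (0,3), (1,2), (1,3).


An independent set in a graphic matroid is an acyclic edge subset.
G has 5 vertices and 5 edges.
Enumerate all 2^5 = 32 subsets, checking for acyclicity.
Total independent sets = 31.

31


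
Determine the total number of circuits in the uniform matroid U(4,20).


In U(4,20), circuits are the (5)-element subsets.
Any set of 5 elements is dependent, and removing any one element gives
an independent set of size 4, so it is a minimal dependent set.
Number of circuits = (20 choose 5) = 15504.

15504


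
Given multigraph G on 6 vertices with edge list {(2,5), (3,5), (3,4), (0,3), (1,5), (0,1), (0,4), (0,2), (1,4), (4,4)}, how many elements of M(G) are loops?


In a graphic matroid, a loop is a self-loop edge (u,u) with rank 0.
Examining all 10 edges for self-loops...
Self-loops found: (4,4)
Number of loops = 1.

1


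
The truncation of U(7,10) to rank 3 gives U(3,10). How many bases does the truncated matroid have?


Truncating U(7,10) to rank 3 gives U(3,10).
Bases of U(3,10) are all 3-element subsets of 10 elements.
Number of bases = C(10,3) = 10! / (3! * 7!) = 120.

120


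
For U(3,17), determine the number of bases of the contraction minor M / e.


Contracting e from U(3,17) gives U(2,16).
Bases of U(2,16) = C(16,2) = (16 * 15) / (1 * 2) = 120.

120


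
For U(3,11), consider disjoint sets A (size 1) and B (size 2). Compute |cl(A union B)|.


|A union B| = 1 + 2 = 3 (disjoint).
In U(3,11), cl(S) = S if |S| < 3, else cl(S) = E.
Since 3 >= 3, cl(A union B) = E.
|cl(A union B)| = 11.

11


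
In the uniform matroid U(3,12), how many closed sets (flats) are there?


Flats of U(3,12): every subset of size < 3 is a flat, plus E itself.
Count = C(12,0) + C(12,1) + C(12,2) + 1
     = 1 + 12 + 66 + 1
     = 80.

80


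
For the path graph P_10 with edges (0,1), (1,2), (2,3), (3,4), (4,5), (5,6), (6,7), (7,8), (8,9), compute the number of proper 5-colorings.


P(P_10, k) = k * (k-1)^(9).
P(5) = 5 * 4^9 = 5 * 262144 = 1310720.

1310720


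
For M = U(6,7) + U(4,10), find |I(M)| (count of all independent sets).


For a direct sum, |I(M1+M2)| = |I(M1)| * |I(M2)|.
|I(U(6,7))| = sum C(7,k) for k=0..6 = 127.
|I(U(4,10))| = sum C(10,k) for k=0..4 = 386.
Total = 127 * 386 = 49022.

49022


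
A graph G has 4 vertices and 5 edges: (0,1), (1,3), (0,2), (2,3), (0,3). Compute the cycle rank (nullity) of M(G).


Cycle rank (nullity) = |E| - r(M) = |E| - (|V| - c).
|E| = 5, |V| = 4, c = 1.
Nullity = 5 - (4 - 1) = 5 - 3 = 2.

2


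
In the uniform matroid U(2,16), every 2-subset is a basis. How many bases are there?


Bases of U(2,16) are all 2-element subsets of the 16-element ground set.
Number of bases = C(16,2).
C(16,2) = 16! / (2! * 14!) = 120.

120


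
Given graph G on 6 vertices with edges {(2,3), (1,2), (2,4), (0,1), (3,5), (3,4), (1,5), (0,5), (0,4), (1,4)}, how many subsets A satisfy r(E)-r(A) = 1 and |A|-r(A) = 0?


R(x,y) = sum over A in 2^E of x^(r(E)-r(A)) * y^(|A|-r(A)).
G has 6 vertices, 10 edges. r(E) = 5.
Enumerate all 2^10 = 1024 subsets.
Count subsets with r(E)-r(A)=1 and |A|-r(A)=0: 176.

176


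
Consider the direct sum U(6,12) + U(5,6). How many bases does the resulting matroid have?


Bases of a direct sum M1 + M2: |B| = |B(M1)| * |B(M2)|.
|B(U(6,12))| = C(12,6) = 924.
|B(U(5,6))| = C(6,5) = 6.
Total bases = 924 * 6 = 5544.

5544


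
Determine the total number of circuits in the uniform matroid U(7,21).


In U(7,21), circuits are the (8)-element subsets.
Any set of 8 elements is dependent, and removing any one element gives
an independent set of size 7, so it is a minimal dependent set.
Number of circuits = C(21,8) = 203490.

203490


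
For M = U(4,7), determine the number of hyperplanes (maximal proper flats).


Hyperplanes of U(4,7) are flats of rank 3.
In a uniform matroid, these are exactly the (3)-element subsets.
Count = C(7,3) = (7 * 6 * 5) / (1 * 2 * 3) = 35.

35


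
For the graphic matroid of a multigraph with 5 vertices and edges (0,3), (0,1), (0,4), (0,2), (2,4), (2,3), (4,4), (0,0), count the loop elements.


In a graphic matroid, a loop is a self-loop edge (u,u) with rank 0.
Examining all 8 edges for self-loops...
Self-loops found: (4,4), (0,0)
Number of loops = 2.

2


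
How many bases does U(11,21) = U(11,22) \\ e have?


Deleting e from U(11,22) gives U(11,21) since n > r.
Bases of U(11,21) = (21 choose 11) = 352716.

352716


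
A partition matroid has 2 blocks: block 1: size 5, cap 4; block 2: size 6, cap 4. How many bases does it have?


A basis picks exactly ci elements from block i.
Number of bases = product of C(|Si|, ci).
= C(5,4) * C(6,4)
= 5 * 15
= 75.

75


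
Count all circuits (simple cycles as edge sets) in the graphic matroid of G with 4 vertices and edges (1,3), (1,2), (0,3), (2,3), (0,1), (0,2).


A circuit in a graphic matroid = edge set of a simple cycle.
G has 4 vertices and 6 edges.
Enumerating all minimal edge subsets forming cycles...
Total circuits found: 7.

7


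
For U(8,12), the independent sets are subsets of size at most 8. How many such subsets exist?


Independent sets of U(8,12) are all subsets of size <= 8.
Count = (12 choose 0) + (12 choose 1) + (12 choose 2) + (12 choose 3) + (12 choose 4) + (12 choose 5) + (12 choose 6) + (12 choose 7) + (12 choose 8)
     = 1 + 12 + 66 + 220 + 495 + 792 + 924 + 792 + 495
     = 3797.

3797


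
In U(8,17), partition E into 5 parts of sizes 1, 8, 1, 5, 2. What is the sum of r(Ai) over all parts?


r(Ai) = min(|Ai|, 8) for each part.
Sum = min(1,8) + min(8,8) + min(1,8) + min(5,8) + min(2,8)
    = 1 + 8 + 1 + 5 + 2
    = 17.

17


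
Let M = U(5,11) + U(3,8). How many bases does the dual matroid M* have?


(M1+M2)* = M1* + M2*.
M1* = U(6,11), bases: C(11,6) = 462.
M2* = U(5,8), bases: C(8,5) = 56.
|B(M*)| = 462 * 56 = 25872.

25872


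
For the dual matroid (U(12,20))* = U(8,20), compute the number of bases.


The dual of U(r,n) is U(n-r, n) = U(8,20).
Bases of U(8,20) are all (8)-element subsets.
|B(M*)| = C(20,8) = 125970.

125970


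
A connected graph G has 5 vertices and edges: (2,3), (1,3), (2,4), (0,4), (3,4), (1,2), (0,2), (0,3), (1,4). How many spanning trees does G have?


By Kirchhoff's matrix tree theorem, the number of spanning trees equals
the determinant of any cofactor of the Laplacian matrix L.
G has 5 vertices and 9 edges.
Computing the (4 x 4) cofactor determinant gives 75.

75
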